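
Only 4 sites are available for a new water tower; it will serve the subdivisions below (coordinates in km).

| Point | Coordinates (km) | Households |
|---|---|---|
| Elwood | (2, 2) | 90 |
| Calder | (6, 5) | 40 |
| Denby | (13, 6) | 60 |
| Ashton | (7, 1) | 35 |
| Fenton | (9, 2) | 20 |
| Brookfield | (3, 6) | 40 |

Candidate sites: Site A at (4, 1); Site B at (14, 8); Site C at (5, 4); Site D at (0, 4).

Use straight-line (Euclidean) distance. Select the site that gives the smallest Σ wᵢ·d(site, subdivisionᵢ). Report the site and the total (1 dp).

Total weighted distance at each candidate:
  Site A (4, 1): total = 1408.8
  Site B (14, 8): total = 2633.3
  Site C (5, 4): total = 1204.6
  Site D (0, 4): total = 1882.2
Minimum is at Site C with total 1204.6 km.

Site C, total 1204.6 km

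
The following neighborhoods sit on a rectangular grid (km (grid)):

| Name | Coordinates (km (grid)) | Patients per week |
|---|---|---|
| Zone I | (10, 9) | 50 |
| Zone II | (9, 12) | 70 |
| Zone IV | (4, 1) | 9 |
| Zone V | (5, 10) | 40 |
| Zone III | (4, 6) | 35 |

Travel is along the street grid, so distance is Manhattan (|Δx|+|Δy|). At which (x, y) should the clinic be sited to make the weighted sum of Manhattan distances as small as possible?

Manhattan distance separates: Σwᵢ(|x−xᵢ|+|y−yᵢ|) = Σwᵢ|x−xᵢ| + Σwᵢ|y−yᵢ|, so x and y are optimised independently as 1-D weighted medians.
Total weight W = 204; half = 102.
x-coordinate, sorted with cumulative weight:
  x=4 (Zone IV, w=9) cum 9
  x=4 (Zone III, w=35) cum 44
  x=5 (Zone V, w=40) cum 84
  x=9 (Zone II, w=70) cum 154  ← median
  x=10 (Zone I, w=50) cum 204
⇒ x* = 9
y-coordinate, sorted with cumulative weight:
  y=1 (Zone IV, w=9) cum 9
  y=6 (Zone III, w=35) cum 44
  y=9 (Zone I, w=50) cum 94
  y=10 (Zone V, w=40) cum 134  ← median
  y=12 (Zone II, w=70) cum 204
⇒ y* = 10

(9, 10)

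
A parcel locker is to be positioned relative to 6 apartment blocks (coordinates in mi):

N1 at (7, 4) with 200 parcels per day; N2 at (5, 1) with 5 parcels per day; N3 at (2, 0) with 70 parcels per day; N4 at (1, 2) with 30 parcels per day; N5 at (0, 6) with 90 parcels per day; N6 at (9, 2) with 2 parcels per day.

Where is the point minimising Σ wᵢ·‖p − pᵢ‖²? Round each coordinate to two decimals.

(4.06, 3.55)

The minimiser of Σwᵢ‖p−pᵢ‖² is the weighted centroid p* = (Σwᵢpᵢ)/(Σwᵢ).
Σwᵢ = 397.
Σwᵢxᵢ = 200·7 + 5·5 + 70·2 + 30·1 + 90·0 + 2·9 = 1613.
Σwᵢyᵢ = 200·4 + 5·1 + 70·0 + 30·2 + 90·6 + 2·2 = 1409.
x* = 1613/397 = 4.06, y* = 1409/397 = 3.55.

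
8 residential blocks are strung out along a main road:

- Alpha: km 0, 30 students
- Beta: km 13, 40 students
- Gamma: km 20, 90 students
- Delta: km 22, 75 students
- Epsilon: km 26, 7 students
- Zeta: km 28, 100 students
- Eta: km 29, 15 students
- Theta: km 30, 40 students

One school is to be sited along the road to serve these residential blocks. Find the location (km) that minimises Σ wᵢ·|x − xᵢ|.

For a sum of weighted absolute distances on a line, the optimum is the weighted median (not the mean). Total weight W = 397; half-weight = 198.5.
Sort by position and accumulate weight:
  km 0 (Alpha, w=30) → cum 30
  km 13 (Beta, w=40) → cum 70
  km 20 (Gamma, w=90) → cum 160
  km 22 (Delta, w=75) → cum 235  ≥ 198.5 → median here
  km 26 (Epsilon, w=7) → cum 242
  km 28 (Zeta, w=100) → cum 342
  km 29 (Eta, w=15) → cum 357
  km 30 (Theta, w=40) → cum 397
Optimal location: km 22.

x = 22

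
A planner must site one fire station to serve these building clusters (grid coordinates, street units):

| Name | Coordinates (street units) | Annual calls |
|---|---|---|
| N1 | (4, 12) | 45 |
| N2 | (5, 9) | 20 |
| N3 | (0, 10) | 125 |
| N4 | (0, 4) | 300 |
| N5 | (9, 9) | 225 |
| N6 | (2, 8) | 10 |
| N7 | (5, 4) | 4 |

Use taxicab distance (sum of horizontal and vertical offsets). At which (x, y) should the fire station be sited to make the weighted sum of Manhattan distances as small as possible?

(0, 9)

Manhattan distance separates: Σwᵢ(|x−xᵢ|+|y−yᵢ|) = Σwᵢ|x−xᵢ| + Σwᵢ|y−yᵢ|, so x and y are optimised independently as 1-D weighted medians.
Total weight W = 729; half = 364.5.
x-coordinate, sorted with cumulative weight:
  x=0 (N3, w=125) cum 125
  x=0 (N4, w=300) cum 425  ← median
  x=2 (N6, w=10) cum 435
  x=4 (N1, w=45) cum 480
  x=5 (N2, w=20) cum 500
  x=5 (N7, w=4) cum 504
  x=9 (N5, w=225) cum 729
⇒ x* = 0
y-coordinate, sorted with cumulative weight:
  y=4 (N4, w=300) cum 300
  y=4 (N7, w=4) cum 304
  y=8 (N6, w=10) cum 314
  y=9 (N2, w=20) cum 334
  y=9 (N5, w=225) cum 559  ← median
  y=10 (N3, w=125) cum 684
  y=12 (N1, w=45) cum 729
⇒ y* = 9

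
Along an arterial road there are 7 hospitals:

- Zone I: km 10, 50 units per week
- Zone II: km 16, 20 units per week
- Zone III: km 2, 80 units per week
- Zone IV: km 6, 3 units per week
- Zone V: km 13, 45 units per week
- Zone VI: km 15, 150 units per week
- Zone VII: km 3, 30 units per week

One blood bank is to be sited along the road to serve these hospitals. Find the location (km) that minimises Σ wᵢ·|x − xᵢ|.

For a sum of weighted absolute distances on a line, the optimum is the weighted median (not the mean). Total weight W = 378; half-weight = 189.
Sort by position and accumulate weight:
  km 2 (Zone III, w=80) → cum 80
  km 3 (Zone VII, w=30) → cum 110
  km 6 (Zone IV, w=3) → cum 113
  km 10 (Zone I, w=50) → cum 163
  km 13 (Zone V, w=45) → cum 208  ≥ 189 → median here
  km 15 (Zone VI, w=150) → cum 358
  km 16 (Zone II, w=20) → cum 378
Optimal location: km 13.

x = 13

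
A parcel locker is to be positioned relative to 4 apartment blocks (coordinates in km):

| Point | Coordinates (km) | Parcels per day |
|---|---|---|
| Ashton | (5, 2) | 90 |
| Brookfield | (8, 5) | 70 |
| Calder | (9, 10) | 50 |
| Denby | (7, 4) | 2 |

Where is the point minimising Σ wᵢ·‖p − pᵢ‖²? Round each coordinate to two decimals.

(6.95, 4.90)

The minimiser of Σwᵢ‖p−pᵢ‖² is the weighted centroid p* = (Σwᵢpᵢ)/(Σwᵢ).
Σwᵢ = 212.
Σwᵢxᵢ = 90·5 + 70·8 + 50·9 + 2·7 = 1474.
Σwᵢyᵢ = 90·2 + 70·5 + 50·10 + 2·4 = 1038.
x* = 1474/212 = 6.95, y* = 1038/212 = 4.90.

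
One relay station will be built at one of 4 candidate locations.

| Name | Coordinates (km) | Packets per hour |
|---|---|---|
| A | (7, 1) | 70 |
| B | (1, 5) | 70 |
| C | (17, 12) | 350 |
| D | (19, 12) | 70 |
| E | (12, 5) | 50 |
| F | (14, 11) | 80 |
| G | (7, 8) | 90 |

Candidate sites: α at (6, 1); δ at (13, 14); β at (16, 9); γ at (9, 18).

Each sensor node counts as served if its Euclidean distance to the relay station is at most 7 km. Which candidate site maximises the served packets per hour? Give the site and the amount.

Coverage radius r = 7 km; a point is covered iff (Δx)²+(Δy)² ≤ 7² = 49.
  α (6, 1): covers {A, B} → 140
  δ (13, 14): covers {C, D, F} → 500
  β (16, 9): covers {C, D, E, F} → 550
  γ (9, 18): covers {none} → 0
Maximum coverage at β: 550 packets per hour.

β, covering 550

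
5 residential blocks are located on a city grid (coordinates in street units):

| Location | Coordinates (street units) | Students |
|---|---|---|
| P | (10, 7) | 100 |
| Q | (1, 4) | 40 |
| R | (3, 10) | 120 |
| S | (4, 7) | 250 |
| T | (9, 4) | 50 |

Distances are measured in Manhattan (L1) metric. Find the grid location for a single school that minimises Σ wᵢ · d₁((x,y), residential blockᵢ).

Manhattan distance separates: Σwᵢ(|x−xᵢ|+|y−yᵢ|) = Σwᵢ|x−xᵢ| + Σwᵢ|y−yᵢ|, so x and y are optimised independently as 1-D weighted medians.
Total weight W = 560; half = 280.
x-coordinate, sorted with cumulative weight:
  x=1 (Q, w=40) cum 40
  x=3 (R, w=120) cum 160
  x=4 (S, w=250) cum 410  ← median
  x=9 (T, w=50) cum 460
  x=10 (P, w=100) cum 560
⇒ x* = 4
y-coordinate, sorted with cumulative weight:
  y=4 (Q, w=40) cum 40
  y=4 (T, w=50) cum 90
  y=7 (P, w=100) cum 190
  y=7 (S, w=250) cum 440  ← median
  y=10 (R, w=120) cum 560
⇒ y* = 7

(4, 7)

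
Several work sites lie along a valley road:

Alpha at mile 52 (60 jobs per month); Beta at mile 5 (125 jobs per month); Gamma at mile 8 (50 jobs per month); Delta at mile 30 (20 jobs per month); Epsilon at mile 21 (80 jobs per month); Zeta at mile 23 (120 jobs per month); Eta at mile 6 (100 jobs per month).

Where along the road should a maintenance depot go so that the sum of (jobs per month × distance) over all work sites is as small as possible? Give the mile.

x = 21

For a sum of weighted absolute distances on a line, the optimum is the weighted median (not the mean). Total weight W = 555; half-weight = 277.5.
Sort by position and accumulate weight:
  mile 5 (Beta, w=125) → cum 125
  mile 6 (Eta, w=100) → cum 225
  mile 8 (Gamma, w=50) → cum 275
  mile 21 (Epsilon, w=80) → cum 355  ≥ 277.5 → median here
  mile 23 (Zeta, w=120) → cum 475
  mile 30 (Delta, w=20) → cum 495
  mile 52 (Alpha, w=60) → cum 555
Optimal location: mile 21.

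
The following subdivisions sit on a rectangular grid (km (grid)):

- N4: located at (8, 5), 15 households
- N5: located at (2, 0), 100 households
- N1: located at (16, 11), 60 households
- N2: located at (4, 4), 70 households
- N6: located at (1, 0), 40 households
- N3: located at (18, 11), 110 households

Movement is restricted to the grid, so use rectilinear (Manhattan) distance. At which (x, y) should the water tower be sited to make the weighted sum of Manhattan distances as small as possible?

Manhattan distance separates: Σwᵢ(|x−xᵢ|+|y−yᵢ|) = Σwᵢ|x−xᵢ| + Σwᵢ|y−yᵢ|, so x and y are optimised independently as 1-D weighted medians.
Total weight W = 395; half = 197.5.
x-coordinate, sorted with cumulative weight:
  x=1 (N6, w=40) cum 40
  x=2 (N5, w=100) cum 140
  x=4 (N2, w=70) cum 210  ← median
  x=8 (N4, w=15) cum 225
  x=16 (N1, w=60) cum 285
  x=18 (N3, w=110) cum 395
⇒ x* = 4
y-coordinate, sorted with cumulative weight:
  y=0 (N5, w=100) cum 100
  y=0 (N6, w=40) cum 140
  y=4 (N2, w=70) cum 210  ← median
  y=5 (N4, w=15) cum 225
  y=11 (N1, w=60) cum 285
  y=11 (N3, w=110) cum 395
⇒ y* = 4

(4, 4)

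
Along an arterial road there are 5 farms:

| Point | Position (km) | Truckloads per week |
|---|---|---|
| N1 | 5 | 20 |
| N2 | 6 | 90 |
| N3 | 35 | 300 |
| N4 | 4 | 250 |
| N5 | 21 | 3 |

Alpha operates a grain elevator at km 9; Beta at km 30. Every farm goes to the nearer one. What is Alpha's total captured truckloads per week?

The indifferent point is the midpoint (9+30)/2 = 19.5; farms left of it (closer to Alpha at 9) go to Alpha, those right go to Beta.
  N4 at 4 (w=250) → Alpha
  N1 at 5 (w=20) → Alpha
  N2 at 6 (w=90) → Alpha
  N5 at 21 (w=3) → Beta
  N3 at 35 (w=300) → Beta
Alpha captures 360; Beta captures 303.

360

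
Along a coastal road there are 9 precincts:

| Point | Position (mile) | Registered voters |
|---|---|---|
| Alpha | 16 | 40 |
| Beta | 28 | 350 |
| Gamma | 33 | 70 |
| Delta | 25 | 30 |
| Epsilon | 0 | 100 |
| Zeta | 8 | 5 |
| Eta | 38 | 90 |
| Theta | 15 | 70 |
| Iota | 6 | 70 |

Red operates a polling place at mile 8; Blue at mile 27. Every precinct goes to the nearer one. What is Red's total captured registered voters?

The indifferent point is the midpoint (8+27)/2 = 17.5; precincts left of it (closer to Red at 8) go to Red, those right go to Blue.
  Epsilon at 0 (w=100) → Red
  Iota at 6 (w=70) → Red
  Zeta at 8 (w=5) → Red
  Theta at 15 (w=70) → Red
  Alpha at 16 (w=40) → Red
  Delta at 25 (w=30) → Blue
  Beta at 28 (w=350) → Blue
  Gamma at 33 (w=70) → Blue
  Eta at 38 (w=90) → Blue
Red captures 285; Blue captures 540.

285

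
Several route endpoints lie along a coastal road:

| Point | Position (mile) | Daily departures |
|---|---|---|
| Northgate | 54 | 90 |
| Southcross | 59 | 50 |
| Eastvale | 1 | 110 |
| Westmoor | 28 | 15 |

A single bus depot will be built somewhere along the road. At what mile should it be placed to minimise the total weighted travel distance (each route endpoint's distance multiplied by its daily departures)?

x = 54

For a sum of weighted absolute distances on a line, the optimum is the weighted median (not the mean). Total weight W = 265; half-weight = 132.5.
Sort by position and accumulate weight:
  mile 1 (Eastvale, w=110) → cum 110
  mile 28 (Westmoor, w=15) → cum 125
  mile 54 (Northgate, w=90) → cum 215  ≥ 132.5 → median here
  mile 59 (Southcross, w=50) → cum 265
Optimal location: mile 54.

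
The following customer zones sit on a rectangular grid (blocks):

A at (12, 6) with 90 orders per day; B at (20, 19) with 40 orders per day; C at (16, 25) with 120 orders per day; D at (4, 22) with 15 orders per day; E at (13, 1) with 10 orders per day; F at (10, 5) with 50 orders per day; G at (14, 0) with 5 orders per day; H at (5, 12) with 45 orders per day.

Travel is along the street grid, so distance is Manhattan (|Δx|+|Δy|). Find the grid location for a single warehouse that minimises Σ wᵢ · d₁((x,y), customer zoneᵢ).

Manhattan distance separates: Σwᵢ(|x−xᵢ|+|y−yᵢ|) = Σwᵢ|x−xᵢ| + Σwᵢ|y−yᵢ|, so x and y are optimised independently as 1-D weighted medians.
Total weight W = 375; half = 187.5.
x-coordinate, sorted with cumulative weight:
  x=4 (D, w=15) cum 15
  x=5 (H, w=45) cum 60
  x=10 (F, w=50) cum 110
  x=12 (A, w=90) cum 200  ← median
  x=13 (E, w=10) cum 210
  x=14 (G, w=5) cum 215
  x=16 (C, w=120) cum 335
  x=20 (B, w=40) cum 375
⇒ x* = 12
y-coordinate, sorted with cumulative weight:
  y=0 (G, w=5) cum 5
  y=1 (E, w=10) cum 15
  y=5 (F, w=50) cum 65
  y=6 (A, w=90) cum 155
  y=12 (H, w=45) cum 200  ← median
  y=19 (B, w=40) cum 240
  y=22 (D, w=15) cum 255
  y=25 (C, w=120) cum 375
⇒ y* = 12

(12, 12)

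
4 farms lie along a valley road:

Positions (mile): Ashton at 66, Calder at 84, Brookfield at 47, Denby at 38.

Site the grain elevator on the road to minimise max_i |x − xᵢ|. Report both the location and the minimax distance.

location 61, max distance 23

The 1-center on a line is the midpoint of the two extreme points: leftmost at 38, rightmost at 84.
Optimal location = (38 + 84)/2 = 61; maximum distance = (84 − 38)/2 = 23.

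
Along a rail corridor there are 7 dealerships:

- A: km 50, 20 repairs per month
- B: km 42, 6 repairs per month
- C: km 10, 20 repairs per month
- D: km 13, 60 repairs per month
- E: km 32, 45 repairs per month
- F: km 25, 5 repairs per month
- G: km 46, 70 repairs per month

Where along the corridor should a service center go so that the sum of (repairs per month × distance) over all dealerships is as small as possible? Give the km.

For a sum of weighted absolute distances on a line, the optimum is the weighted median (not the mean). Total weight W = 226; half-weight = 113.
Sort by position and accumulate weight:
  km 10 (C, w=20) → cum 20
  km 13 (D, w=60) → cum 80
  km 25 (F, w=5) → cum 85
  km 32 (E, w=45) → cum 130  ≥ 113 → median here
  km 42 (B, w=6) → cum 136
  km 46 (G, w=70) → cum 206
  km 50 (A, w=20) → cum 226
Optimal location: km 32.

x = 32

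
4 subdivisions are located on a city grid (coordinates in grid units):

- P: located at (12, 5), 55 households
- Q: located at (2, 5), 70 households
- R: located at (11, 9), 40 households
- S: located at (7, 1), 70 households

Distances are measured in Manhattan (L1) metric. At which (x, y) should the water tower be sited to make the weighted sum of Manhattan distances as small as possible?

(7, 5)

Manhattan distance separates: Σwᵢ(|x−xᵢ|+|y−yᵢ|) = Σwᵢ|x−xᵢ| + Σwᵢ|y−yᵢ|, so x and y are optimised independently as 1-D weighted medians.
Total weight W = 235; half = 117.5.
x-coordinate, sorted with cumulative weight:
  x=2 (Q, w=70) cum 70
  x=7 (S, w=70) cum 140  ← median
  x=11 (R, w=40) cum 180
  x=12 (P, w=55) cum 235
⇒ x* = 7
y-coordinate, sorted with cumulative weight:
  y=1 (S, w=70) cum 70
  y=5 (P, w=55) cum 125  ← median
  y=5 (Q, w=70) cum 195
  y=9 (R, w=40) cum 235
⇒ y* = 5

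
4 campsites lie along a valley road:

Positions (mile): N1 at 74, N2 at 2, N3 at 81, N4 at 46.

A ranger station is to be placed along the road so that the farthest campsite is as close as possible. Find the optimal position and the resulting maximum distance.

location 41.5, max distance 39.5

The 1-center on a line is the midpoint of the two extreme points: leftmost at 2, rightmost at 81.
Optimal location = (2 + 81)/2 = 41.5; maximum distance = (81 − 2)/2 = 39.5.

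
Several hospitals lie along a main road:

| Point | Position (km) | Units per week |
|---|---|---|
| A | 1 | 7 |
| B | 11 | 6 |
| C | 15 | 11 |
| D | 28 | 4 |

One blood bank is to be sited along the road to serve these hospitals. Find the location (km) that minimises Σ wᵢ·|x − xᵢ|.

For a sum of weighted absolute distances on a line, the optimum is the weighted median (not the mean). Total weight W = 28; half-weight = 14.
Sort by position and accumulate weight:
  km 1 (A, w=7) → cum 7
  km 11 (B, w=6) → cum 13
  km 15 (C, w=11) → cum 24  ≥ 14 → median here
  km 28 (D, w=4) → cum 28
Optimal location: km 15.

x = 15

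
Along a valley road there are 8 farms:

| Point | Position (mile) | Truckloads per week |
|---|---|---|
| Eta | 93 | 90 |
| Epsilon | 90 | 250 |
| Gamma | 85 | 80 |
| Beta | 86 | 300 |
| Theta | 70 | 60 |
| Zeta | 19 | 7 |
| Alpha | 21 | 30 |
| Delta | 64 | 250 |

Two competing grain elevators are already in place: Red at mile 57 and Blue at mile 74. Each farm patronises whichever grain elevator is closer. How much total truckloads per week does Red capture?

287

The indifferent point is the midpoint (57+74)/2 = 65.5; farms left of it (closer to Red at 57) go to Red, those right go to Blue.
  Zeta at 19 (w=7) → Red
  Alpha at 21 (w=30) → Red
  Delta at 64 (w=250) → Red
  Theta at 70 (w=60) → Blue
  Gamma at 85 (w=80) → Blue
  Beta at 86 (w=300) → Blue
  Epsilon at 90 (w=250) → Blue
  Eta at 93 (w=90) → Blue
Red captures 287; Blue captures 780.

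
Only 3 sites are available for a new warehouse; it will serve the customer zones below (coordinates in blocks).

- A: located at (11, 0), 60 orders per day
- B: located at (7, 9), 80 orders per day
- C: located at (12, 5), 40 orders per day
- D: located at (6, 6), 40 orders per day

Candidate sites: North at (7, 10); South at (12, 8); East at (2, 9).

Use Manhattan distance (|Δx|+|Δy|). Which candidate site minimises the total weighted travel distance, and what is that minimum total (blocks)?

South, total 1460 blocks

Total weighted distance at each candidate:
  North (7, 10): total = 1520
  South (12, 8): total = 1460
  East (2, 9): total = 2320
Minimum is at South with total 1460 blocks.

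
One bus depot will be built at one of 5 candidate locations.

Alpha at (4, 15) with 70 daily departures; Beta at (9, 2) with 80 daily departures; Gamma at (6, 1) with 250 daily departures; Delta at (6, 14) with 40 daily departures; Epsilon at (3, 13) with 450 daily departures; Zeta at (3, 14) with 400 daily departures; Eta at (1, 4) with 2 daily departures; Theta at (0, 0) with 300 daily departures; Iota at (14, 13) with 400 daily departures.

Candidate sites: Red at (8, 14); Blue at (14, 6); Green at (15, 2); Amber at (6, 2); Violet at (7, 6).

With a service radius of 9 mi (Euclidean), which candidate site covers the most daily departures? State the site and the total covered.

Red, covering 1360

Coverage radius r = 9 mi; a point is covered iff (Δx)²+(Δy)² ≤ 9² = 81.
  Red (8, 14): covers {Alpha, Delta, Epsilon, Zeta, Iota} → 1360
  Blue (14, 6): covers {Beta, Iota} → 480
  Green (15, 2): covers {Beta} → 80
  Amber (6, 2): covers {Beta, Gamma, Eta, Theta} → 632
  Violet (7, 6): covers {Beta, Gamma, Delta, Epsilon, Zeta, Eta} → 1222
Maximum coverage at Red: 1360 daily departures.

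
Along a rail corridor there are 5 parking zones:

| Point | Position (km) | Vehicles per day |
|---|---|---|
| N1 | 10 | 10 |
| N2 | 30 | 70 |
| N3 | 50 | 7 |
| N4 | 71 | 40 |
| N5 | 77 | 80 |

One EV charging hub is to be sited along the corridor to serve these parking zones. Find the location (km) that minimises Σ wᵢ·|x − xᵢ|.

x = 71

For a sum of weighted absolute distances on a line, the optimum is the weighted median (not the mean). Total weight W = 207; half-weight = 103.5.
Sort by position and accumulate weight:
  km 10 (N1, w=10) → cum 10
  km 30 (N2, w=70) → cum 80
  km 50 (N3, w=7) → cum 87
  km 71 (N4, w=40) → cum 127  ≥ 103.5 → median here
  km 77 (N5, w=80) → cum 207
Optimal location: km 71.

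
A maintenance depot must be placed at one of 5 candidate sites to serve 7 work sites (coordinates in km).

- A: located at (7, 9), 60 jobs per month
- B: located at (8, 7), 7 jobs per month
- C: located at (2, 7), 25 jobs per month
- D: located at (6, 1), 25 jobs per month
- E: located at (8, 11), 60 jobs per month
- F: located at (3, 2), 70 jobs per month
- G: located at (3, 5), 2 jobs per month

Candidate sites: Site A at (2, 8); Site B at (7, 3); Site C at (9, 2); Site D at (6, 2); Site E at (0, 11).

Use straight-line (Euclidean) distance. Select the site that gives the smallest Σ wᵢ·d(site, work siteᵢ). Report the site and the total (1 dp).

Site B, total 1386.1 km

Total weighted distance at each candidate:
  Site A (2, 8): total = 1409.7
  Site B (7, 3): total = 1386.1
  Site C (9, 2): total = 1743.4
  Site D (6, 2): total = 1418.7
  Site E (0, 11): total = 2060.3
Minimum is at Site B with total 1386.1 km.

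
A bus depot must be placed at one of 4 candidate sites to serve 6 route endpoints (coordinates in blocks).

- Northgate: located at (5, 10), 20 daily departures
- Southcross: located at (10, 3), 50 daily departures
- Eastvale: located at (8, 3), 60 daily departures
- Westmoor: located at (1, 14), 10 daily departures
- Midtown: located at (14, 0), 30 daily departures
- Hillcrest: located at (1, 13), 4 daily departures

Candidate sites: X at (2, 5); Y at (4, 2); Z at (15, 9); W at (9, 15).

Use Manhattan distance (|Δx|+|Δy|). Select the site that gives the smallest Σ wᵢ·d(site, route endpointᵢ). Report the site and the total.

Total weighted distance at each candidate:
  X (2, 5): total = 1786
  Y (4, 2): total = 1396
  Z (15, 9): total = 2112
  W (9, 15): total = 2340
Minimum is at Y with total 1396 blocks.

Y, total 1396 blocks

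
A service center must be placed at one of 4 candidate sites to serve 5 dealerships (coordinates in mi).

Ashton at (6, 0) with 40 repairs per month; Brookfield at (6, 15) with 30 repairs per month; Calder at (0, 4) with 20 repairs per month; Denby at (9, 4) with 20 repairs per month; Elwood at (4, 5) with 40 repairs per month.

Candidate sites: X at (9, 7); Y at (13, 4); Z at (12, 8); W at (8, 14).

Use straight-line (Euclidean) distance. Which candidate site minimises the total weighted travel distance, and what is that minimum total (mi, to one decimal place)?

Total weighted distance at each candidate:
  X (9, 7): total = 1026.1
  Y (13, 4): total = 1415.9
  Z (12, 8): total = 1371.3
  W (8, 14): total = 1483.8
Minimum is at X with total 1026.1 mi.

X, total 1026.1 mi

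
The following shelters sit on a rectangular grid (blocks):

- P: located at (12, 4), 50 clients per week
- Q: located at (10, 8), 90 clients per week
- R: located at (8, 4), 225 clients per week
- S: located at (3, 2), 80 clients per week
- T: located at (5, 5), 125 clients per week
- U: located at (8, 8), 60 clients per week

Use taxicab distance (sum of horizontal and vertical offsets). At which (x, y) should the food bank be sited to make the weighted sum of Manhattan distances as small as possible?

Manhattan distance separates: Σwᵢ(|x−xᵢ|+|y−yᵢ|) = Σwᵢ|x−xᵢ| + Σwᵢ|y−yᵢ|, so x and y are optimised independently as 1-D weighted medians.
Total weight W = 630; half = 315.
x-coordinate, sorted with cumulative weight:
  x=3 (S, w=80) cum 80
  x=5 (T, w=125) cum 205
  x=8 (R, w=225) cum 430  ← median
  x=8 (U, w=60) cum 490
  x=10 (Q, w=90) cum 580
  x=12 (P, w=50) cum 630
⇒ x* = 8
y-coordinate, sorted with cumulative weight:
  y=2 (S, w=80) cum 80
  y=4 (P, w=50) cum 130
  y=4 (R, w=225) cum 355  ← median
  y=5 (T, w=125) cum 480
  y=8 (Q, w=90) cum 570
  y=8 (U, w=60) cum 630
⇒ y* = 4

(8, 4)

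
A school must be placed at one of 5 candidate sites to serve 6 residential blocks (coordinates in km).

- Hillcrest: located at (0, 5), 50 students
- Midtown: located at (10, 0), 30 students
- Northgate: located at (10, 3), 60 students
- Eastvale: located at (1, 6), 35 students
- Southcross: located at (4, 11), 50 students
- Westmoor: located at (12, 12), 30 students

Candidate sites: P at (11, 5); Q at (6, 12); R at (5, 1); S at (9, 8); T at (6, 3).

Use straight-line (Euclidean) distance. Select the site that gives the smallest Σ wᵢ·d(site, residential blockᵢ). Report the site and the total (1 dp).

Total weighted distance at each candidate:
  P (11, 5): total = 1862.0
  Q (6, 12): total = 1996.5
  R (5, 1): total = 1914.0
  S (9, 8): total = 1752.3
  T (6, 3): total = 1647.1
Minimum is at T with total 1647.1 km.

T, total 1647.1 km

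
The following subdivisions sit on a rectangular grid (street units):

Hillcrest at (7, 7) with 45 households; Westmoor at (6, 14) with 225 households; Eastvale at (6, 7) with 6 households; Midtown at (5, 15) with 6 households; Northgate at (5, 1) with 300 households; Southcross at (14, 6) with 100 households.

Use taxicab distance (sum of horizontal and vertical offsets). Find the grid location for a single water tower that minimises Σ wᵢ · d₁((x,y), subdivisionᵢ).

Manhattan distance separates: Σwᵢ(|x−xᵢ|+|y−yᵢ|) = Σwᵢ|x−xᵢ| + Σwᵢ|y−yᵢ|, so x and y are optimised independently as 1-D weighted medians.
Total weight W = 682; half = 341.
x-coordinate, sorted with cumulative weight:
  x=5 (Midtown, w=6) cum 6
  x=5 (Northgate, w=300) cum 306
  x=6 (Westmoor, w=225) cum 531  ← median
  x=6 (Eastvale, w=6) cum 537
  x=7 (Hillcrest, w=45) cum 582
  x=14 (Southcross, w=100) cum 682
⇒ x* = 6
y-coordinate, sorted with cumulative weight:
  y=1 (Northgate, w=300) cum 300
  y=6 (Southcross, w=100) cum 400  ← median
  y=7 (Hillcrest, w=45) cum 445
  y=7 (Eastvale, w=6) cum 451
  y=14 (Westmoor, w=225) cum 676
  y=15 (Midtown, w=6) cum 682
⇒ y* = 6

(6, 6)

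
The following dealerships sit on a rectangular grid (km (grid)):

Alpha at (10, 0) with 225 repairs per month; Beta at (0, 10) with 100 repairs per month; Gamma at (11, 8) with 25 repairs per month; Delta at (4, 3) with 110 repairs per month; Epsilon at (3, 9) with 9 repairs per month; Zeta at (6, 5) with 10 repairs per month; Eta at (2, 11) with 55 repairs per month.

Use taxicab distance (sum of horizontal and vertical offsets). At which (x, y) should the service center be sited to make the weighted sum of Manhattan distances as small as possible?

Manhattan distance separates: Σwᵢ(|x−xᵢ|+|y−yᵢ|) = Σwᵢ|x−xᵢ| + Σwᵢ|y−yᵢ|, so x and y are optimised independently as 1-D weighted medians.
Total weight W = 534; half = 267.
x-coordinate, sorted with cumulative weight:
  x=0 (Beta, w=100) cum 100
  x=2 (Eta, w=55) cum 155
  x=3 (Epsilon, w=9) cum 164
  x=4 (Delta, w=110) cum 274  ← median
  x=6 (Zeta, w=10) cum 284
  x=10 (Alpha, w=225) cum 509
  x=11 (Gamma, w=25) cum 534
⇒ x* = 4
y-coordinate, sorted with cumulative weight:
  y=0 (Alpha, w=225) cum 225
  y=3 (Delta, w=110) cum 335  ← median
  y=5 (Zeta, w=10) cum 345
  y=8 (Gamma, w=25) cum 370
  y=9 (Epsilon, w=9) cum 379
  y=10 (Beta, w=100) cum 479
  y=11 (Eta, w=55) cum 534
⇒ y* = 3

(4, 3)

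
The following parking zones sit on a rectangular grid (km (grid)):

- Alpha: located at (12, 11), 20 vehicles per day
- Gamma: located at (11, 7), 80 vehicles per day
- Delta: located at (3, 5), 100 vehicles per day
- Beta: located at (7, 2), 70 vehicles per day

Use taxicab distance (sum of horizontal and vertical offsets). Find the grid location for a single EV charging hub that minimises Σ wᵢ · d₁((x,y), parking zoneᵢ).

Manhattan distance separates: Σwᵢ(|x−xᵢ|+|y−yᵢ|) = Σwᵢ|x−xᵢ| + Σwᵢ|y−yᵢ|, so x and y are optimised independently as 1-D weighted medians.
Total weight W = 270; half = 135.
x-coordinate, sorted with cumulative weight:
  x=3 (Delta, w=100) cum 100
  x=7 (Beta, w=70) cum 170  ← median
  x=11 (Gamma, w=80) cum 250
  x=12 (Alpha, w=20) cum 270
⇒ x* = 7
y-coordinate, sorted with cumulative weight:
  y=2 (Beta, w=70) cum 70
  y=5 (Delta, w=100) cum 170  ← median
  y=7 (Gamma, w=80) cum 250
  y=11 (Alpha, w=20) cum 270
⇒ y* = 5

(7, 5)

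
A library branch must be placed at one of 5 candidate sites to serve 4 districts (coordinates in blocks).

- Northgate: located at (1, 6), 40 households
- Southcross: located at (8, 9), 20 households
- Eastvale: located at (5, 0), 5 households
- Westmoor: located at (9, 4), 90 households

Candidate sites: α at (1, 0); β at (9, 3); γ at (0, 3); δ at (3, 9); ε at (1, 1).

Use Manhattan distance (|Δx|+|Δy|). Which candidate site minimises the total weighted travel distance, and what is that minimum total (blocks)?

Total weighted distance at each candidate:
  α (1, 0): total = 1660
  β (9, 3): total = 705
  γ (0, 3): total = 1380
  δ (3, 9): total = 1345
  ε (1, 1): total = 1515
Minimum is at β with total 705 blocks.

β, total 705 blocks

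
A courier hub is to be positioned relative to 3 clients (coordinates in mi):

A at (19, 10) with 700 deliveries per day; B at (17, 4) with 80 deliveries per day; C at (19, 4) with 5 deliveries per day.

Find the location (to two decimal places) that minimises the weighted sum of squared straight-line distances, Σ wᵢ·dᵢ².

The minimiser of Σwᵢ‖p−pᵢ‖² is the weighted centroid p* = (Σwᵢpᵢ)/(Σwᵢ).
Σwᵢ = 785.
Σwᵢxᵢ = 700·19 + 80·17 + 5·19 = 14755.
Σwᵢyᵢ = 700·10 + 80·4 + 5·4 = 7340.
x* = 14755/785 = 18.80, y* = 7340/785 = 9.35.

(18.80, 9.35)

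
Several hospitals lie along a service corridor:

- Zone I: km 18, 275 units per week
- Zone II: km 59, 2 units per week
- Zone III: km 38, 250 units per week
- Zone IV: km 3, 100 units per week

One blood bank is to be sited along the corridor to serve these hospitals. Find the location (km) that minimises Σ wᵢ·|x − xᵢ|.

x = 18

For a sum of weighted absolute distances on a line, the optimum is the weighted median (not the mean). Total weight W = 627; half-weight = 313.5.
Sort by position and accumulate weight:
  km 3 (Zone IV, w=100) → cum 100
  km 18 (Zone I, w=275) → cum 375  ≥ 313.5 → median here
  km 38 (Zone III, w=250) → cum 625
  km 59 (Zone II, w=2) → cum 627
Optimal location: km 18.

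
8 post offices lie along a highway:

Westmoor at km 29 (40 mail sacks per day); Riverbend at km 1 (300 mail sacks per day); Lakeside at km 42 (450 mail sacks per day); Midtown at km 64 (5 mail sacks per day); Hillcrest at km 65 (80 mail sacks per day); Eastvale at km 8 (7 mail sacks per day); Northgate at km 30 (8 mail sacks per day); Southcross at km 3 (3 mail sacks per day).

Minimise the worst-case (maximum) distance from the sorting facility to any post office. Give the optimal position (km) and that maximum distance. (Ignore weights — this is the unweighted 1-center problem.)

The 1-center on a line is the midpoint of the two extreme points: leftmost at 1, rightmost at 65.
Optimal location = (1 + 65)/2 = 33; maximum distance = (65 − 1)/2 = 32.

location 33, max distance 32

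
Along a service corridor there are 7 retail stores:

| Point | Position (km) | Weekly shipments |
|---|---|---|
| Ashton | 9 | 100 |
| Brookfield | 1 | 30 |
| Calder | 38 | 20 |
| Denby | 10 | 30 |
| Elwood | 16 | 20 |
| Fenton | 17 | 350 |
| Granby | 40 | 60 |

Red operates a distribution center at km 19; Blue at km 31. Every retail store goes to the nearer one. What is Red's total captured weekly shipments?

The indifferent point is the midpoint (19+31)/2 = 25; retail stores left of it (closer to Red at 19) go to Red, those right go to Blue.
  Brookfield at 1 (w=30) → Red
  Ashton at 9 (w=100) → Red
  Denby at 10 (w=30) → Red
  Elwood at 16 (w=20) → Red
  Fenton at 17 (w=350) → Red
  Calder at 38 (w=20) → Blue
  Granby at 40 (w=60) → Blue
Red captures 530; Blue captures 80.

530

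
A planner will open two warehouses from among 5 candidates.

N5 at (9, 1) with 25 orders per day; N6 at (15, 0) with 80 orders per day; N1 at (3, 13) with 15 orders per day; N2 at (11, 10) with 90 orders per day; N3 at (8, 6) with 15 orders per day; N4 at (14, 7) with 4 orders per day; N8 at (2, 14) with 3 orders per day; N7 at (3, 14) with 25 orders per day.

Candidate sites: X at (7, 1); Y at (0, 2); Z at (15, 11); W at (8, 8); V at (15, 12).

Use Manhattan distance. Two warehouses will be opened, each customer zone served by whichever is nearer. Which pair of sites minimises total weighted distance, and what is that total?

{X, W}, total 1739

Evaluate every pair (each demand assigned to the nearer of the two):
  {X, W}: total = 1739
  {X, Z}: total = 1963
  {X, V}: total = 2014
  {Z, W}: total = 2041
  {W, V}: total = 2125
  {Y, W}: total = 2369
  {Y, Z}: total = 2407
  {Z, V}: total = 2520
  {Y, V}: total = 2541
  {X, Y}: total = 2709
Best pair: {X, W} with total 1739.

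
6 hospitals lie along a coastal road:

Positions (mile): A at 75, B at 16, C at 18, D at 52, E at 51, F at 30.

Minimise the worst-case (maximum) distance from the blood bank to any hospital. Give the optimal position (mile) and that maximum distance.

The 1-center on a line is the midpoint of the two extreme points: leftmost at 16, rightmost at 75.
Optimal location = (16 + 75)/2 = 45.5; maximum distance = (75 − 16)/2 = 29.5.

location 45.5, max distance 29.5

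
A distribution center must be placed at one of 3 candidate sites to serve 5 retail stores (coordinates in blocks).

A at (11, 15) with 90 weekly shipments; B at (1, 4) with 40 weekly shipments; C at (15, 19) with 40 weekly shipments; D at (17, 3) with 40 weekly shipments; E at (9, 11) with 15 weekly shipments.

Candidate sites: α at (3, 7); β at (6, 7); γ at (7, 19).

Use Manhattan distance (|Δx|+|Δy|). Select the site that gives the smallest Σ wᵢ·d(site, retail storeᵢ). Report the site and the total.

β, total 3035 blocks

Total weighted distance at each candidate:
  α (3, 7): total = 3470
  β (6, 7): total = 3035
  γ (7, 19): total = 3070
Minimum is at β with total 3035 blocks.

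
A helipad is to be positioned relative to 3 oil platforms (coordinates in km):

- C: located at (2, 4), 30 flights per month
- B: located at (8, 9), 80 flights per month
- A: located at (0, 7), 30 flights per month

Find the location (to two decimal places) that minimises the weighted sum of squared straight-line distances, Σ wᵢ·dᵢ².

The minimiser of Σwᵢ‖p−pᵢ‖² is the weighted centroid p* = (Σwᵢpᵢ)/(Σwᵢ).
Σwᵢ = 140.
Σwᵢxᵢ = 30·2 + 80·8 + 30·0 = 700.
Σwᵢyᵢ = 30·4 + 80·9 + 30·7 = 1050.
x* = 700/140 = 5.00, y* = 1050/140 = 7.50.

(5.00, 7.50)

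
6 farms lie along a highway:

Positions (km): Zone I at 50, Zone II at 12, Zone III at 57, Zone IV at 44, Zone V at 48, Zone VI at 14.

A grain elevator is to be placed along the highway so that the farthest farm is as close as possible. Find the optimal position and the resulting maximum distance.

The 1-center on a line is the midpoint of the two extreme points: leftmost at 12, rightmost at 57.
Optimal location = (12 + 57)/2 = 34.5; maximum distance = (57 − 12)/2 = 22.5.

location 34.5, max distance 22.5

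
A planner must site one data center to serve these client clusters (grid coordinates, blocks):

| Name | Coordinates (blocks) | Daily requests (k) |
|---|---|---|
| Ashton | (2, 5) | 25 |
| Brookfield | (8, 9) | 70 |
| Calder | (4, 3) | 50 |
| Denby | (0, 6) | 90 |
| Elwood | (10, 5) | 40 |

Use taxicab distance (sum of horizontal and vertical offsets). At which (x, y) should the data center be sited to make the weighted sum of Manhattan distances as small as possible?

(4, 6)

Manhattan distance separates: Σwᵢ(|x−xᵢ|+|y−yᵢ|) = Σwᵢ|x−xᵢ| + Σwᵢ|y−yᵢ|, so x and y are optimised independently as 1-D weighted medians.
Total weight W = 275; half = 137.5.
x-coordinate, sorted with cumulative weight:
  x=0 (Denby, w=90) cum 90
  x=2 (Ashton, w=25) cum 115
  x=4 (Calder, w=50) cum 165  ← median
  x=8 (Brookfield, w=70) cum 235
  x=10 (Elwood, w=40) cum 275
⇒ x* = 4
y-coordinate, sorted with cumulative weight:
  y=3 (Calder, w=50) cum 50
  y=5 (Ashton, w=25) cum 75
  y=5 (Elwood, w=40) cum 115
  y=6 (Denby, w=90) cum 205  ← median
  y=9 (Brookfield, w=70) cum 275
⇒ y* = 6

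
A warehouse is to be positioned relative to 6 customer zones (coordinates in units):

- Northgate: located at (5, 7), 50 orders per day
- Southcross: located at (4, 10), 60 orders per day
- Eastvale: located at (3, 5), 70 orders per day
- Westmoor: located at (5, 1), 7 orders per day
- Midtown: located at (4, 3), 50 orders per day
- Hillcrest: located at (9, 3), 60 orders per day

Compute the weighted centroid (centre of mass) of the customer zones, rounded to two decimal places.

(4.97, 5.51)

The minimiser of Σwᵢ‖p−pᵢ‖² is the weighted centroid p* = (Σwᵢpᵢ)/(Σwᵢ).
Σwᵢ = 297.
Σwᵢxᵢ = 50·5 + 60·4 + 70·3 + 7·5 + 50·4 + 60·9 = 1475.
Σwᵢyᵢ = 50·7 + 60·10 + 70·5 + 7·1 + 50·3 + 60·3 = 1637.
x* = 1475/297 = 4.97, y* = 1637/297 = 5.51.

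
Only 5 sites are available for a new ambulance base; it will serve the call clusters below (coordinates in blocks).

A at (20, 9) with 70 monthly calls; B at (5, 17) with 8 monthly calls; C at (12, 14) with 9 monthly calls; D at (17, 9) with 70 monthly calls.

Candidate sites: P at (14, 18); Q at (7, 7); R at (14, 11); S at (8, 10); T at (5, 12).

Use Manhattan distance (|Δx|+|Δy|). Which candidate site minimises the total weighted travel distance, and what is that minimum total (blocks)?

Total weighted distance at each candidate:
  P (14, 18): total = 2024
  Q (7, 7): total = 2094
  R (14, 11): total = 1075
  S (8, 10): total = 1762
  T (5, 12): total = 2431
Minimum is at R with total 1075 blocks.

R, total 1075 blocks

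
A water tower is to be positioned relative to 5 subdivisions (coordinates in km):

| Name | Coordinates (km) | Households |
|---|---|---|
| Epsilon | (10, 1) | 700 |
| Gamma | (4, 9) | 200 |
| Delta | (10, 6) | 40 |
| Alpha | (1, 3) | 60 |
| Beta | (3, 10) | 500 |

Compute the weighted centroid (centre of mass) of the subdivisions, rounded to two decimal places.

(6.51, 5.28)

The minimiser of Σwᵢ‖p−pᵢ‖² is the weighted centroid p* = (Σwᵢpᵢ)/(Σwᵢ).
Σwᵢ = 1500.
Σwᵢxᵢ = 700·10 + 200·4 + 40·10 + 60·1 + 500·3 = 9760.
Σwᵢyᵢ = 700·1 + 200·9 + 40·6 + 60·3 + 500·10 = 7920.
x* = 9760/1500 = 6.51, y* = 7920/1500 = 5.28.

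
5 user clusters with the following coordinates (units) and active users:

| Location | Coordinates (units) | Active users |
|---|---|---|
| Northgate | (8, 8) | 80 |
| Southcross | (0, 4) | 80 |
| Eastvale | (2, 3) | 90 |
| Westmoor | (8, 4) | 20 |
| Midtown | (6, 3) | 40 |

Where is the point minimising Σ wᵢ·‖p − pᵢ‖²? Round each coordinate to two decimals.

(3.94, 4.61)

The minimiser of Σwᵢ‖p−pᵢ‖² is the weighted centroid p* = (Σwᵢpᵢ)/(Σwᵢ).
Σwᵢ = 310.
Σwᵢxᵢ = 80·8 + 80·0 + 90·2 + 20·8 + 40·6 = 1220.
Σwᵢyᵢ = 80·8 + 80·4 + 90·3 + 20·4 + 40·3 = 1430.
x* = 1220/310 = 3.94, y* = 1430/310 = 4.61.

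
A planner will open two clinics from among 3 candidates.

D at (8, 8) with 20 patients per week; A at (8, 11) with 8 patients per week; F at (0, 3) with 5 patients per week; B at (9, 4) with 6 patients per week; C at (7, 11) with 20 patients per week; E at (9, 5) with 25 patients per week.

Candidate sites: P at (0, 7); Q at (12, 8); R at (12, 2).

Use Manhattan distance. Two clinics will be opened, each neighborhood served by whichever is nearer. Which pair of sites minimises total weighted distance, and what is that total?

Evaluate every pair (each demand assigned to the nearer of the two):
  {P, Q}: total = 508
  {Q, R}: total = 541
  {P, R}: total = 696
Best pair: {P, Q} with total 508.

{P, Q}, total 508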